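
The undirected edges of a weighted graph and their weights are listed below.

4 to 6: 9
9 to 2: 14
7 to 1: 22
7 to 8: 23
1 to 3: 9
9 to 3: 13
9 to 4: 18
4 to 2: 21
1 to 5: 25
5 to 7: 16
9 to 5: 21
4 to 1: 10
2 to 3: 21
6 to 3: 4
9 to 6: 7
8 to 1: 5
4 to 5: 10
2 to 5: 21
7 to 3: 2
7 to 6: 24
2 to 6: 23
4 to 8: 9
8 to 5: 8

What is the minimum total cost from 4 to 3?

Compare a few routes:
4 → 6 → 3: 9+4 = 13
4 → 5 → 7 → 3: 10+16+2 = 28
4 → 1 → 3: 10+9 = 19
4 → 8 → 1 → 3: 9+5+9 = 23
Cheapest is 4 → 6 → 3 at 13.

13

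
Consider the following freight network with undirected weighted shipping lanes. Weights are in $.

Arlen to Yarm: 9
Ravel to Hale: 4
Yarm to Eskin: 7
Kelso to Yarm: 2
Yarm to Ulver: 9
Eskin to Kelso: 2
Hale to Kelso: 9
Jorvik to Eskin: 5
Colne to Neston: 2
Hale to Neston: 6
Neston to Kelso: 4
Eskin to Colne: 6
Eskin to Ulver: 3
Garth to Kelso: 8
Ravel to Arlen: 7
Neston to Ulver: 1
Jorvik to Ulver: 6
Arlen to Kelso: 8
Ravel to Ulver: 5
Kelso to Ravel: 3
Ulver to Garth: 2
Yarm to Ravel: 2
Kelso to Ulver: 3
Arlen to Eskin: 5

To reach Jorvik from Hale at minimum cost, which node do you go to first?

Neston

Enumerating some paths:
Hale → Neston → Ulver → Jorvik: 6+1+6 = 13
Hale → Ravel → Kelso → Eskin → Jorvik: 4+3+2+5 = 14
The minimum is $13 via Hale → Neston → Ulver → Jorvik.
So from Hale the first move is to Neston.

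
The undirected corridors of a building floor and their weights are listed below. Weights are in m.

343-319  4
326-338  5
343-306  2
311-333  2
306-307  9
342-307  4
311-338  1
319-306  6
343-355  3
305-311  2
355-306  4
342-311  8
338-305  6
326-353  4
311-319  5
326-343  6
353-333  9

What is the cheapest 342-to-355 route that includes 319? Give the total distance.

Shortest 342→319: 342–311–319 = 13
Best 319 to 355: 319–343–355 costing 7
Total via 319: 13 + 7 = 20 m.

20 m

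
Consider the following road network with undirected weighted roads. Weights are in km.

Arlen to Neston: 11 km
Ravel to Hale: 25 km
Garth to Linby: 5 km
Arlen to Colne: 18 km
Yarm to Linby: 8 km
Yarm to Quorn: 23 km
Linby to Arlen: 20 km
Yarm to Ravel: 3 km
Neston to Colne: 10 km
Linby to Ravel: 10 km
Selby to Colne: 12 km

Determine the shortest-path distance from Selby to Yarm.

Shortest distances from Selby:
Selby: 0
Colne: 12  (via Selby)
Neston: 22  (via Colne)
Arlen: 30  (via Colne)
Linby: 50  (via Arlen)
Garth: 55  (via Linby)
Yarm: 58  (via Linby)
Shortest route: Selby → Colne → Arlen → Linby → Yarm = 58 km.

58 km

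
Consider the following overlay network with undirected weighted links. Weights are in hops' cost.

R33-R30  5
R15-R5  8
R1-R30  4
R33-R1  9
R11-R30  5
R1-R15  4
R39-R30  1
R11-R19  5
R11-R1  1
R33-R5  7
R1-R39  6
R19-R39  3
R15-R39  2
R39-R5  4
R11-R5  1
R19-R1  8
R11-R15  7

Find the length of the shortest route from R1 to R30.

4 hops' cost

Shortest distances from R1:
R1: 0
R11: 1  (via R1)
R5: 2  (via R11)
R30: 4  (via R1)
Shortest route: R1 → R30 = 4 hops' cost.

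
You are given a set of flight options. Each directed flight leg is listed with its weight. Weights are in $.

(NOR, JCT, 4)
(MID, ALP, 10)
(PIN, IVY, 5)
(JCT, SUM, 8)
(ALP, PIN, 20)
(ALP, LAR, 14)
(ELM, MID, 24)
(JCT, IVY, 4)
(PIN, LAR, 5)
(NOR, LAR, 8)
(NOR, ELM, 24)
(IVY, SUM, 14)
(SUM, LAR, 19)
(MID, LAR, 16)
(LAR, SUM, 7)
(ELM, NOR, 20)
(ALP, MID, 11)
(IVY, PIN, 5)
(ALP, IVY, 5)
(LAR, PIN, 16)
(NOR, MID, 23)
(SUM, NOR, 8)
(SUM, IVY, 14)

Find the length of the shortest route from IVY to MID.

$45

Running Dijkstra from IVY:
IVY: 0
PIN: 5  (via IVY)
LAR: 10  (via PIN)
SUM: 14  (via IVY)
NOR: 22  (via SUM)
JCT: 26  (via NOR)
MID: 45  (via NOR)
Shortest route: IVY → SUM → NOR → MID = $45.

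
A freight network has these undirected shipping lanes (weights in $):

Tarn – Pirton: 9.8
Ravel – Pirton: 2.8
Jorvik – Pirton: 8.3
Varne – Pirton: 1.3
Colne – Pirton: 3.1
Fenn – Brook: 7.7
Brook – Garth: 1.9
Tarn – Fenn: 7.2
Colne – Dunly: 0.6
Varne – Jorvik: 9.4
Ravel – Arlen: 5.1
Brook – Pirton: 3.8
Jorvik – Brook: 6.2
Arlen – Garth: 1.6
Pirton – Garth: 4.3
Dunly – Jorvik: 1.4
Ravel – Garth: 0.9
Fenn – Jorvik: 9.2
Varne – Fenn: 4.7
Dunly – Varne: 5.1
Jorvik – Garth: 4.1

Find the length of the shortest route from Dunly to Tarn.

Candidate routes:
Dunly–Varne–Pirton–Tarn: 5.1+1.3+9.8 = 16.2
Dunly–Colne–Pirton–Tarn: 0.6+3.1+9.8 = 13.5
The minimum is $13.5 via Dunly–Colne–Pirton–Tarn.

$13.5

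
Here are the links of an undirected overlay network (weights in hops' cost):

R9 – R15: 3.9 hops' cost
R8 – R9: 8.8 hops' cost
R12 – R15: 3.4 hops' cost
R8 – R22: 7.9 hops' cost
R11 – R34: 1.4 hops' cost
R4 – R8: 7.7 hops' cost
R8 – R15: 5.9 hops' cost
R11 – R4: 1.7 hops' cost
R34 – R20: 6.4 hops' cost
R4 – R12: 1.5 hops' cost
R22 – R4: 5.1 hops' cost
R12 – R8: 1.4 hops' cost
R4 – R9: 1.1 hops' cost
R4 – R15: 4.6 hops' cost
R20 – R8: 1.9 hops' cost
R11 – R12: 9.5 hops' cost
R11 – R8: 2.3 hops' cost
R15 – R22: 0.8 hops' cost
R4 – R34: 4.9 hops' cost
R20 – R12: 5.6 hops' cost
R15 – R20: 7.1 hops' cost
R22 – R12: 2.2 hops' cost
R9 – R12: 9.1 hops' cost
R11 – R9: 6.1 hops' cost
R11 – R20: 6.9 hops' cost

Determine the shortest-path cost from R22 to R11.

Enumerating some paths:
R22–R12–R8–R11: 2.2+1.4+2.3 = 5.9
R22–R12–R4–R11: 2.2+1.5+1.7 = 5.4
Cheapest is R22–R12–R4–R11 at 5.4 hops' cost.

5.4 hops' cost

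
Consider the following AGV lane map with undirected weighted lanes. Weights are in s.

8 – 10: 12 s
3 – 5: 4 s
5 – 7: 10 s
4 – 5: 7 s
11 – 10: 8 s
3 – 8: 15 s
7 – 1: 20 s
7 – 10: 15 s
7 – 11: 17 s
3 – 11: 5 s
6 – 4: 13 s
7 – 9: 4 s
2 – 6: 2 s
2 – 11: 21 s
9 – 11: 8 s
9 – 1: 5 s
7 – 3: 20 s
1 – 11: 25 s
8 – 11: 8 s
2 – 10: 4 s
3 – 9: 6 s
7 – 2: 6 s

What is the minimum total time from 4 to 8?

24 s

Compare a few routes:
4 - 5 - 3 - 11 - 8: 7+4+5+8 = 24
4 - 6 - 2 - 10 - 8: 13+2+4+12 = 31
4 - 5 - 3 - 8: 7+4+15 = 26
The minimum is 24 s via 4 - 5 - 3 - 11 - 8.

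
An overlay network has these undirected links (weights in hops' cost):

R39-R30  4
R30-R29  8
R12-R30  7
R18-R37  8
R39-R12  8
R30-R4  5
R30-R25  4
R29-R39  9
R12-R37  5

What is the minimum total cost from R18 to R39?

Running Dijkstra from R18:
R18: 0
R37: 8  (via R18)
R12: 13  (via R37)
R30: 20  (via R12)
R39: 21  (via R12)
Shortest route: R18 → R37 → R12 → R39 = 21 hops' cost.

21 hops' cost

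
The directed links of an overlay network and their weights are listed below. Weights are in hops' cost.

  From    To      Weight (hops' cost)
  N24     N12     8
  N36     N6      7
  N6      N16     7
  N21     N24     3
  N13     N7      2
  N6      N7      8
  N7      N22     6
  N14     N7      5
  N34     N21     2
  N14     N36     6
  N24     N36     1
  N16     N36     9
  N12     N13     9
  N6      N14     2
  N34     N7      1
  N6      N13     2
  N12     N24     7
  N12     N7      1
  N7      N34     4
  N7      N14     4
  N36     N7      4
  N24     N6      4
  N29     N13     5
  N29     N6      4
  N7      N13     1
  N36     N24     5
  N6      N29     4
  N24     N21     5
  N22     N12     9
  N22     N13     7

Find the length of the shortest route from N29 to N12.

22 hops' cost

Candidate routes:
N29–N6–N13–N7–N34–N21–N24–N12: 4+2+2+4+2+3+8 = 25
N29–N13–N7–N22–N12: 5+2+6+9 = 22
N29–N13–N7–N34–N21–N24–N12: 5+2+4+2+3+8 = 24
N29–N6–N13–N7–N22–N12: 4+2+2+6+9 = 23
The minimum is 22 hops' cost via N29–N13–N7–N22–N12.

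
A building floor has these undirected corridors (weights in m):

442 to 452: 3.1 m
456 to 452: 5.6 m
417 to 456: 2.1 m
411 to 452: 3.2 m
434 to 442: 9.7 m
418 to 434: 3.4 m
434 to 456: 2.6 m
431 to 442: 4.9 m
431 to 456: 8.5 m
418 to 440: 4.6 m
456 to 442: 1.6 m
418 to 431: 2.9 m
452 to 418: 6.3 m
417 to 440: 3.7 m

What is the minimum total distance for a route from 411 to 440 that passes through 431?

18.7 m

Best 411 to 431: 411–452–442–431 costing 11.2
Shortest 431→440: 431–418–440 = 7.5
Total via 431: 11.2 + 7.5 = 18.7 m.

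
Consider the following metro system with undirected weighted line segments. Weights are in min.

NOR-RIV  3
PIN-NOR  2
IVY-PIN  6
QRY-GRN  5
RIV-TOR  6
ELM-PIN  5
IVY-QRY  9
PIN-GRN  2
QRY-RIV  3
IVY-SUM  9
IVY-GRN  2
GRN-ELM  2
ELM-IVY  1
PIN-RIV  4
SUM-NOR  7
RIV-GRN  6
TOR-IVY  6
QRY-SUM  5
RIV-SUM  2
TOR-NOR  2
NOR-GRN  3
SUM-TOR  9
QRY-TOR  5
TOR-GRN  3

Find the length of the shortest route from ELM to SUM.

10 min

Running Dijkstra from ELM:
ELM: 0
IVY: 1  (via ELM)
GRN: 2  (via ELM)
PIN: 4  (via GRN)
TOR: 5  (via GRN)
NOR: 5  (via GRN)
QRY: 7  (via GRN)
RIV: 8  (via GRN)
SUM: 10  (via IVY)
Shortest route: ELM → IVY → SUM = 10 min.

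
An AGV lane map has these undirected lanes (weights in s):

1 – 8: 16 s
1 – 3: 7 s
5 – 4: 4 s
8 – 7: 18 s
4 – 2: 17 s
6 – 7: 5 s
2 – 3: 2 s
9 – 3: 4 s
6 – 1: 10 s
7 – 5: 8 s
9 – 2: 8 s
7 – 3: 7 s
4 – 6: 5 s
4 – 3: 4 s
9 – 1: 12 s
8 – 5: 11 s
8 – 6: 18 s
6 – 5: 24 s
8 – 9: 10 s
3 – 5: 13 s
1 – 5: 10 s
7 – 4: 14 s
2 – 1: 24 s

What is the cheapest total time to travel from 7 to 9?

11 s

Enumerating some paths:
7–3–2–9: 7+2+8 = 17
7–3–9: 7+4 = 11
Cheapest is 7–3–9 at 11 s.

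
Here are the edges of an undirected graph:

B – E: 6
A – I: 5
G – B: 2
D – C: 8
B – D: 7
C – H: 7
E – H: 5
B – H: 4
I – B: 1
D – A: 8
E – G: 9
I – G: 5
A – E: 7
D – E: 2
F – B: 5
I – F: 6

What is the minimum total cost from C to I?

Shortest distances from C:
C: 0
H: 7  (via C)
D: 8  (via C)
E: 10  (via D)
B: 11  (via H)
I: 12  (via B)
Shortest route: C–H–B–I = 12.

12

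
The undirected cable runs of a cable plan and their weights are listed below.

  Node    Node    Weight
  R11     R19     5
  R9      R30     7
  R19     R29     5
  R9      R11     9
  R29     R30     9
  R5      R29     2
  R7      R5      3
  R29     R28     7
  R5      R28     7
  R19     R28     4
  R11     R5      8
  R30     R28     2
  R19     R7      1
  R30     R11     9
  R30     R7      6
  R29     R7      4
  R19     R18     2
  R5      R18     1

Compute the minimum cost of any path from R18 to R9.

15

Enumerating some paths:
R18–R19–R11–R9: 2+5+9 = 16
R18–R19–R28–R30–R9: 2+4+2+7 = 15
R18–R19–R7–R30–R9: 2+1+6+7 = 16
The minimum is 15 via R18–R19–R28–R30–R9.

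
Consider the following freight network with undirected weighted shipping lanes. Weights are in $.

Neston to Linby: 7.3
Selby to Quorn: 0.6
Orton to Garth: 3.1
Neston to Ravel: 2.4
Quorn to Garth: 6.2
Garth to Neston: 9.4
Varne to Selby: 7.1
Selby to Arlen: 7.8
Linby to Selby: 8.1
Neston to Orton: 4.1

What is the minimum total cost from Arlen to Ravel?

$24.2

Running Dijkstra from Arlen:
Arlen: 0
Selby: 7.8  (via Arlen)
Quorn: 8.4  (via Selby)
Garth: 14.6  (via Quorn)
Varne: 14.9  (via Selby)
Linby: 15.9  (via Selby)
Orton: 17.7  (via Garth)
Neston: 21.8  (via Orton)
Ravel: 24.2  (via Neston)
Shortest route: Arlen → Selby → Quorn → Garth → Orton → Neston → Ravel = $24.2.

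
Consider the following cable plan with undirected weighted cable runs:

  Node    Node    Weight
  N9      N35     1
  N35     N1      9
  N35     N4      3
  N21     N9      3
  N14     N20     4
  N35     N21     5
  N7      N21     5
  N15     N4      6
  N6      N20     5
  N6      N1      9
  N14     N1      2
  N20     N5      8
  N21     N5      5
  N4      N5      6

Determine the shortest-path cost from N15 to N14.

Enumerating some paths:
N15–N4–N5–N20–N14: 6+6+8+4 = 24
N15–N4–N35–N9–N21–N5–N20–N14: 6+3+1+3+5+8+4 = 30
N15–N4–N35–N1–N14: 6+3+9+2 = 20
Cheapest is N15–N4–N35–N1–N14 at 20.

20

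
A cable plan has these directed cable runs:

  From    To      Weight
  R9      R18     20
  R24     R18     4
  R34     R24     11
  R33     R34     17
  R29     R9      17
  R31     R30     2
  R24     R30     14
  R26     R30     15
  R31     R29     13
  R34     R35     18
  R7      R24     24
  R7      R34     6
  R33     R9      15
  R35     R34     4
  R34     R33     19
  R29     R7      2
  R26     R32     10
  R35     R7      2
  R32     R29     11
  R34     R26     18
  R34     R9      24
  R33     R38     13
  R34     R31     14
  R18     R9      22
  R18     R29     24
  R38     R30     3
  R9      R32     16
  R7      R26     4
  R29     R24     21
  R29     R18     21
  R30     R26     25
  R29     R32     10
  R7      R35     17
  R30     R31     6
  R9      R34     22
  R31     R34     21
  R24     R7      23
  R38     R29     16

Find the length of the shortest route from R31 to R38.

53

Running Dijkstra from R31:
R31: 0
R30: 2  (via R31)
R29: 13  (via R31)
R7: 15  (via R29)
R26: 19  (via R7)
R34: 21  (via R31)
R32: 23  (via R29)
R9: 30  (via R29)
R24: 32  (via R34)
R35: 32  (via R7)
R18: 34  (via R29)
R33: 40  (via R34)
R38: 53  (via R33)
Shortest route: R31 → R34 → R33 → R38 = 53.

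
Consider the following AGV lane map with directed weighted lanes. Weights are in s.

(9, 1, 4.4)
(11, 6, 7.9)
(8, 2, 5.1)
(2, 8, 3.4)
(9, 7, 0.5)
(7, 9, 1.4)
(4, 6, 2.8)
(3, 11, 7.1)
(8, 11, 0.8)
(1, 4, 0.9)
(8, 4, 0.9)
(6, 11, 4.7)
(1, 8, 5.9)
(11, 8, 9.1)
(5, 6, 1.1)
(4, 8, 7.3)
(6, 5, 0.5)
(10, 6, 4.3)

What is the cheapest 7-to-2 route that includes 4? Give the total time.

19.1 s

Best 7 to 4: 7–9–1–4 costing 6.7
Shortest 4→2: 4–8–2 = 12.4
Total via 4: 6.7 + 12.4 = 19.1 s.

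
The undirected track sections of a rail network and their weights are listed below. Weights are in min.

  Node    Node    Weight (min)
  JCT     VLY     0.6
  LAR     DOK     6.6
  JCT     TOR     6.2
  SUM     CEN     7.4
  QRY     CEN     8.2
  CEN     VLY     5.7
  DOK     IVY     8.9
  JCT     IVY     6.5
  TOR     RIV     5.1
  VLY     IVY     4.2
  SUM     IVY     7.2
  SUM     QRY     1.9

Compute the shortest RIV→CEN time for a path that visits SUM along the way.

30.7 min

Best RIV to SUM: RIV–TOR–JCT–VLY–IVY–SUM costing 23.3
Shortest SUM→CEN: SUM–CEN = 7.4
Total via SUM: 23.3 + 7.4 = 30.7 min.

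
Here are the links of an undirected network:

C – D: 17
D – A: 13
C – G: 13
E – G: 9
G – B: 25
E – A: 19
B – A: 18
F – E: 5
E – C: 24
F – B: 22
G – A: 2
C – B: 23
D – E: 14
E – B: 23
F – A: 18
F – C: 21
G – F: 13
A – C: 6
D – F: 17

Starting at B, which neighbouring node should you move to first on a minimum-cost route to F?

F

Compare a few routes:
B–E–F: 23+5 = 28
B–F: 22 = 22
Cheapest is B–F at 22.
So from B the first move is to F.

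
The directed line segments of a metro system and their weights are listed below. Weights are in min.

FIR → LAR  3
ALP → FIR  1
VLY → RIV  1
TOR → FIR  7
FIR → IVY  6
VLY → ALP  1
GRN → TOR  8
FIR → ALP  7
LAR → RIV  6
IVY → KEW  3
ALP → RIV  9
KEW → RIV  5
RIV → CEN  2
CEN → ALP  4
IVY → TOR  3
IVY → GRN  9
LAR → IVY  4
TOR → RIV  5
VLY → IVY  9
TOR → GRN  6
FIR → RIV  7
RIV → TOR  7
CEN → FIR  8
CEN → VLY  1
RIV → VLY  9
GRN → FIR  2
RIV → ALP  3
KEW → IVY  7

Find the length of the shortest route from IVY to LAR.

13 min

Compare a few routes:
IVY → GRN → FIR → LAR: 9+2+3 = 14
IVY → TOR → GRN → FIR → LAR: 3+6+2+3 = 14
IVY → TOR → FIR → LAR: 3+7+3 = 13
The minimum is 13 min via IVY → TOR → FIR → LAR.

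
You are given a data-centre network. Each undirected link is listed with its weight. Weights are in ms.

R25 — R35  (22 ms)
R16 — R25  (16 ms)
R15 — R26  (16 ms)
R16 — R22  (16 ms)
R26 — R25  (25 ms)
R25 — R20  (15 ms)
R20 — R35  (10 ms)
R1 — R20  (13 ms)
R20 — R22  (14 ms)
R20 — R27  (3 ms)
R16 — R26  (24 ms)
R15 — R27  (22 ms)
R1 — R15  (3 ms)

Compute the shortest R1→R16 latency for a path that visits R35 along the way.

Shortest R1→R35: R1 → R20 → R35 = 23
Shortest R35→R16: R35 → R25 → R16 = 38
Total via R35: 23 + 38 = 61 ms.

61 ms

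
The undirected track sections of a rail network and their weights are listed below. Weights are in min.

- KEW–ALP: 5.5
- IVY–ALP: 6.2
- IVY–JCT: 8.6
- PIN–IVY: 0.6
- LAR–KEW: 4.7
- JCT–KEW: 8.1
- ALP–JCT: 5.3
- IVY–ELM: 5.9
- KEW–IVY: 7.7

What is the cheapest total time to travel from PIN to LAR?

Running Dijkstra from PIN:
PIN: 0
IVY: 0.6  (via PIN)
ELM: 6.5  (via IVY)
ALP: 6.8  (via IVY)
KEW: 8.3  (via IVY)
JCT: 9.2  (via IVY)
LAR: 13  (via KEW)
Shortest route: PIN–IVY–KEW–LAR = 13 min.

13 min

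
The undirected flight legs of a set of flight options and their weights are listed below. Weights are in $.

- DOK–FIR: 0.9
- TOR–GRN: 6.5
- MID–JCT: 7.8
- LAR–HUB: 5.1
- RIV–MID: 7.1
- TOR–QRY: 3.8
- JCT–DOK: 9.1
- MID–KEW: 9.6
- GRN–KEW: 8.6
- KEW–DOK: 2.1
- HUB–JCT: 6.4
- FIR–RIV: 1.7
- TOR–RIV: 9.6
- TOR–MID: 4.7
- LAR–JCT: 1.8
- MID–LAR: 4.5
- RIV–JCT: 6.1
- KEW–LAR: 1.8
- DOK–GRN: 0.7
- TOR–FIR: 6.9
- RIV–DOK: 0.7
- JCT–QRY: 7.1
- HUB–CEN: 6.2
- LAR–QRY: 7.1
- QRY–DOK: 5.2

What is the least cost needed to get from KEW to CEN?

$13.1

Enumerating some paths:
KEW → LAR → JCT → HUB → CEN: 1.8+1.8+6.4+6.2 = 16.2
KEW → LAR → HUB → CEN: 1.8+5.1+6.2 = 13.1
Cheapest is KEW → LAR → HUB → CEN at $13.1.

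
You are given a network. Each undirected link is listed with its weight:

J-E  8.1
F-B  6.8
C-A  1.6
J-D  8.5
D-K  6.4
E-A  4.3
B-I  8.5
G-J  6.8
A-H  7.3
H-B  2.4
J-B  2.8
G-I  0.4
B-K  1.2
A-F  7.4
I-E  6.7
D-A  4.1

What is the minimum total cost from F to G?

Candidate routes:
F–B–I–G: 6.8+8.5+0.4 = 15.7
F–A–E–I–G: 7.4+4.3+6.7+0.4 = 18.8
F–B–J–E–I–G: 6.8+2.8+8.1+6.7+0.4 = 24.8
F–B–J–G: 6.8+2.8+6.8 = 16.4
Cheapest is F–B–I–G at 15.7.

15.7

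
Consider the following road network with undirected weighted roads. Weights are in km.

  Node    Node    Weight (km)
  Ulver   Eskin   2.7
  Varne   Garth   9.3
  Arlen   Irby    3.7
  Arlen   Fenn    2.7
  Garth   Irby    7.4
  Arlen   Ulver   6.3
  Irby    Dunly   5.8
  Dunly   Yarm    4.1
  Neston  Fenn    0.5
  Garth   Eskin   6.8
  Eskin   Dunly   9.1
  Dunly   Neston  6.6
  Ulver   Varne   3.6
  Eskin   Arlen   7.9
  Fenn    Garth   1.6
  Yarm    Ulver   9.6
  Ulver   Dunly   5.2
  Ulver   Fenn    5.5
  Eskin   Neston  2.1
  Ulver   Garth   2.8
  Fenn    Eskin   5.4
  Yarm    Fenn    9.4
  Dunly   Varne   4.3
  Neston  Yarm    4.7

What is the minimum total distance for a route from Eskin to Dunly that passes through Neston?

Shortest Eskin→Neston: Eskin → Neston = 2.1
Best Neston to Dunly: Neston → Dunly costing 6.6
Total via Neston: 2.1 + 6.6 = 8.7 km.

8.7 km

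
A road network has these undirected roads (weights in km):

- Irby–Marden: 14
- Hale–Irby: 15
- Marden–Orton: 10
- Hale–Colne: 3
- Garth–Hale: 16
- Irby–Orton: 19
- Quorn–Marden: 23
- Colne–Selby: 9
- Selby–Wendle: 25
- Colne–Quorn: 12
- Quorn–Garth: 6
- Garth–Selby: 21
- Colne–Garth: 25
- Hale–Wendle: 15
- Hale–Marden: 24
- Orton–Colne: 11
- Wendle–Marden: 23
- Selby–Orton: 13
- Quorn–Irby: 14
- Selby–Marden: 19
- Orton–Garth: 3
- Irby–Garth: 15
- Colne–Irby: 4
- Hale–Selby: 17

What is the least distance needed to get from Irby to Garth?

15 km

Candidate routes:
Irby → Colne → Quorn → Garth: 4+12+6 = 22
Irby → Quorn → Garth: 14+6 = 20
Irby → Garth: 15 = 15
Irby → Colne → Orton → Garth: 4+11+3 = 18
Cheapest is Irby → Garth at 15 km.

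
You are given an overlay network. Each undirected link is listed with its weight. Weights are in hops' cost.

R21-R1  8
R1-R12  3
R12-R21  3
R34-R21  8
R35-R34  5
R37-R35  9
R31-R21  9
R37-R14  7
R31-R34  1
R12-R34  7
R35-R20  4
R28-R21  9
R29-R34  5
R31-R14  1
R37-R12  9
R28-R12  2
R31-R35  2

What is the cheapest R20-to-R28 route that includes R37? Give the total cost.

Best R20 to R37: R20 → R35 → R37 costing 13
Shortest R37→R28: R37 → R12 → R28 = 11
Total via R37: 13 + 11 = 24 hops' cost.

24 hops' cost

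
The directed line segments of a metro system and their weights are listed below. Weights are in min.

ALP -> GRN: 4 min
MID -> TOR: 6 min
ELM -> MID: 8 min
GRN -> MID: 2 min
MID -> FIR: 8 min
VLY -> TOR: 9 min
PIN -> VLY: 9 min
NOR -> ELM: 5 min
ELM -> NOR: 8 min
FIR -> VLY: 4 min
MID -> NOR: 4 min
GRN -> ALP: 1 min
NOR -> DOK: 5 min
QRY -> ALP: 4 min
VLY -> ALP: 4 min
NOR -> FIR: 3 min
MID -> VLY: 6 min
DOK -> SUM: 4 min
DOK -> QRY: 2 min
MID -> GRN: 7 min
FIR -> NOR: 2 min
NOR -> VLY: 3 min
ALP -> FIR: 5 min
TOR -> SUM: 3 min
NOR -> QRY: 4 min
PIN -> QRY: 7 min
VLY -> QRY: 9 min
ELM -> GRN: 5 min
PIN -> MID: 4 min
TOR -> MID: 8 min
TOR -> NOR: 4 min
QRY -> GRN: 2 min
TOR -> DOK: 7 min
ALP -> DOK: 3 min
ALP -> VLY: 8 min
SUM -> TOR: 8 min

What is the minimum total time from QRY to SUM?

Candidate routes:
QRY–ALP–DOK–SUM: 4+3+4 = 11
QRY–GRN–ALP–DOK–SUM: 2+1+3+4 = 10
QRY–GRN–MID–TOR–SUM: 2+2+6+3 = 13
The minimum is 10 min via QRY–GRN–ALP–DOK–SUM.

10 min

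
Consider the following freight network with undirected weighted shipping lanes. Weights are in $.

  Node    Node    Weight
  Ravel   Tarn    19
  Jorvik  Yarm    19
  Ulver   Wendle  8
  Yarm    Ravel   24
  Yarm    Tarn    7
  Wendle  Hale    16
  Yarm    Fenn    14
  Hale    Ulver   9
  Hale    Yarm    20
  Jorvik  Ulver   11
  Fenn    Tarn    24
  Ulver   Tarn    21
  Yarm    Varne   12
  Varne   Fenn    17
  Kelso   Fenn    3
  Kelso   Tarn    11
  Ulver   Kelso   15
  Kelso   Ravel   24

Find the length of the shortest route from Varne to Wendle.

Settle nodes by increasing distance from Varne:
Varne: 0
Yarm: 12  (via Varne)
Fenn: 17  (via Varne)
Tarn: 19  (via Yarm)
Kelso: 20  (via Fenn)
Jorvik: 31  (via Yarm)
Hale: 32  (via Yarm)
Ulver: 35  (via Kelso)
Ravel: 36  (via Yarm)
Wendle: 43  (via Ulver)
Shortest route: Varne–Fenn–Kelso–Ulver–Wendle = $43.

$43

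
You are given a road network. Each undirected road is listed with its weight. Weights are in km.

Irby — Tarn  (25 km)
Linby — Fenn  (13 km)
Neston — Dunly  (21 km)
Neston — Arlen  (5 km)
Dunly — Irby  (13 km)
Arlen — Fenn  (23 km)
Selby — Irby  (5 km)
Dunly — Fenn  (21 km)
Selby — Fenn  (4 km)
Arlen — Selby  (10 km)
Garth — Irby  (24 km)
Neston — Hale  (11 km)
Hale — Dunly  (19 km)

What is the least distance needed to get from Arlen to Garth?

Running Dijkstra from Arlen:
Arlen: 0
Neston: 5  (via Arlen)
Selby: 10  (via Arlen)
Fenn: 14  (via Selby)
Irby: 15  (via Selby)
Hale: 16  (via Neston)
Dunly: 26  (via Neston)
Linby: 27  (via Fenn)
Garth: 39  (via Irby)
Shortest route: Arlen–Selby–Irby–Garth = 39 km.

39 km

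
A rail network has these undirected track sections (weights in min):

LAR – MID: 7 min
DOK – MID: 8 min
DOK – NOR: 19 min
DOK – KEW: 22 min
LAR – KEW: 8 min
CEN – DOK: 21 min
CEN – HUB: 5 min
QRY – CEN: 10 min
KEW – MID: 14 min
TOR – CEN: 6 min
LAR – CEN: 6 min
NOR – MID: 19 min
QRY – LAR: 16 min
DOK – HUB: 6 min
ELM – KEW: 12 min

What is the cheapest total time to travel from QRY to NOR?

Running Dijkstra from QRY:
QRY: 0
CEN: 10  (via QRY)
HUB: 15  (via CEN)
LAR: 16  (via QRY)
TOR: 16  (via CEN)
DOK: 21  (via HUB)
MID: 23  (via LAR)
KEW: 24  (via LAR)
ELM: 36  (via KEW)
NOR: 40  (via DOK)
Shortest route: QRY–CEN–HUB–DOK–NOR = 40 min.

40 min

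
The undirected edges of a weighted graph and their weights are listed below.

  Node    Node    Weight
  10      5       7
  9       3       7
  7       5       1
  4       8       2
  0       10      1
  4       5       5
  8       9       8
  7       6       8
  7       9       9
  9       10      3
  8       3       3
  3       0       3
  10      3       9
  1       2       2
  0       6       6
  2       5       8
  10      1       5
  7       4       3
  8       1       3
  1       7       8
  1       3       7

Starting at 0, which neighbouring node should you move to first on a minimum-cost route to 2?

10

Compare a few routes:
0–10–1–2: 1+5+2 = 8
0–3–1–2: 3+7+2 = 12
0–3–8–1–2: 3+3+3+2 = 11
0–10–5–2: 1+7+8 = 16
The minimum is 8 via 0–10–1–2.
So from 0 the first move is to 10.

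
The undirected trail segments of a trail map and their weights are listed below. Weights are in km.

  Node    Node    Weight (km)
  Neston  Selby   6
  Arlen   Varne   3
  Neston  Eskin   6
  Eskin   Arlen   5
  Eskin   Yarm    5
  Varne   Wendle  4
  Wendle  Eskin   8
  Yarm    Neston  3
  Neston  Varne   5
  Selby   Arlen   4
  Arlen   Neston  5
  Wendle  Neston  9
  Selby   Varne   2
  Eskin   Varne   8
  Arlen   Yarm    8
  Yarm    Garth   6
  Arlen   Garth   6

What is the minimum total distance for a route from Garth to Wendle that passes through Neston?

Best Garth to Neston: Garth–Yarm–Neston costing 9
Best Neston to Wendle: Neston–Wendle costing 9
Total via Neston: 9 + 9 = 18 km.

18 km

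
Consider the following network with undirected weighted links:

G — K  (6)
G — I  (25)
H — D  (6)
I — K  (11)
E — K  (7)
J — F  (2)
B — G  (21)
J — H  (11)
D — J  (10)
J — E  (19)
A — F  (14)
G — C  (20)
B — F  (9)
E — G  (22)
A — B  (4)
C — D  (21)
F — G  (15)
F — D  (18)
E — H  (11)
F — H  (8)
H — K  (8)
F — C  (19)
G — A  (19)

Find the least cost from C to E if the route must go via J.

40

Shortest C→J: C–F–J = 21
Best J to E: J–E costing 19
Total via J: 21 + 19 = 40.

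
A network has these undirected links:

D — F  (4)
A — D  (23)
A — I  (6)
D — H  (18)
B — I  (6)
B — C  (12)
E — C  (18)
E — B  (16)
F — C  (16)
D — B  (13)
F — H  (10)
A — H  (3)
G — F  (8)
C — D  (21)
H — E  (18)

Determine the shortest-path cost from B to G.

Compare a few routes:
B–D–F–G: 13+4+8 = 25
B–C–F–G: 12+16+8 = 36
B–C–D–F–G: 12+21+4+8 = 45
B–I–A–H–F–G: 6+6+3+10+8 = 33
The minimum is 25 via B–D–F–G.

25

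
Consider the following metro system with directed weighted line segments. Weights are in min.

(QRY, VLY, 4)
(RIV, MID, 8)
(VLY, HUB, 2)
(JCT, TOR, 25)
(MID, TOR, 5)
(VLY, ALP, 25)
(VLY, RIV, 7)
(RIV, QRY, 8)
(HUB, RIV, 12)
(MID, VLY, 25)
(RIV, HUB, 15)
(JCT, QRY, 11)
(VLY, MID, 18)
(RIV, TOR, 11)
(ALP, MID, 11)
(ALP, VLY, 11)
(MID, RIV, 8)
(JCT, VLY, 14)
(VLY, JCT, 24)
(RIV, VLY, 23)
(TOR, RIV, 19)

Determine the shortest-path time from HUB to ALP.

Compare a few routes:
HUB - RIV - VLY - ALP: 12+23+25 = 60
HUB - RIV - QRY - VLY - ALP: 12+8+4+25 = 49
The minimum is 49 min via HUB - RIV - QRY - VLY - ALP.

49 min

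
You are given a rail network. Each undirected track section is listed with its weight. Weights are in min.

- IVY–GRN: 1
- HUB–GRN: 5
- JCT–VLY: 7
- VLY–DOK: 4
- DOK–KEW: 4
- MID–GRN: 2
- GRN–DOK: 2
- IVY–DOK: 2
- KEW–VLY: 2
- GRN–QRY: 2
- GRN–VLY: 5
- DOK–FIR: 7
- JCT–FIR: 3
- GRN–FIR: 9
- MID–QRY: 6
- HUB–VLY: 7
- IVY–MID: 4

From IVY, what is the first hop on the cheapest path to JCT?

DOK

Compare a few routes:
IVY → DOK → FIR → JCT: 2+7+3 = 12
IVY → GRN → DOK → FIR → JCT: 1+2+7+3 = 13
The minimum is 12 min via IVY → DOK → FIR → JCT.
So from IVY the first move is to DOK.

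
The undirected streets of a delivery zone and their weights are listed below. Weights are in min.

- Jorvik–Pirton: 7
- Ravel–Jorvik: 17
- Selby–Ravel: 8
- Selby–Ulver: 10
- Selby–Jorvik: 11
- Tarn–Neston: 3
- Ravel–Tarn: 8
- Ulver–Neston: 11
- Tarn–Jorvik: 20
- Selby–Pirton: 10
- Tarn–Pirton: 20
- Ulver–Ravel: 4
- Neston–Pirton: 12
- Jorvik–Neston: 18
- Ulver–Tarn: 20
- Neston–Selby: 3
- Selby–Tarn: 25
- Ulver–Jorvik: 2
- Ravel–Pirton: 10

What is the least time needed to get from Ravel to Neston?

11 min

Compare a few routes:
Ravel - Ulver - Selby - Neston: 4+10+3 = 17
Ravel - Selby - Neston: 8+3 = 11
Ravel - Ulver - Neston: 4+11 = 15
Ravel - Ulver - Jorvik - Selby - Neston: 4+2+11+3 = 20
The minimum is 11 min via Ravel - Selby - Neston.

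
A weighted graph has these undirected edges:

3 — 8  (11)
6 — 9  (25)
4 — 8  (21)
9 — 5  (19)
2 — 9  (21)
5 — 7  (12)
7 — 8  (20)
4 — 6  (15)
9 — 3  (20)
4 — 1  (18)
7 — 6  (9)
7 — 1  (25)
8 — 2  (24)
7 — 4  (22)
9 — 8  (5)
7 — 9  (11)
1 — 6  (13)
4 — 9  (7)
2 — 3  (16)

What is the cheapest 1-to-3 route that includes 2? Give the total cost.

62

Best 1 to 2: 1 → 4 → 9 → 2 costing 46
Best 2 to 3: 2 → 3 costing 16
Total via 2: 46 + 16 = 62.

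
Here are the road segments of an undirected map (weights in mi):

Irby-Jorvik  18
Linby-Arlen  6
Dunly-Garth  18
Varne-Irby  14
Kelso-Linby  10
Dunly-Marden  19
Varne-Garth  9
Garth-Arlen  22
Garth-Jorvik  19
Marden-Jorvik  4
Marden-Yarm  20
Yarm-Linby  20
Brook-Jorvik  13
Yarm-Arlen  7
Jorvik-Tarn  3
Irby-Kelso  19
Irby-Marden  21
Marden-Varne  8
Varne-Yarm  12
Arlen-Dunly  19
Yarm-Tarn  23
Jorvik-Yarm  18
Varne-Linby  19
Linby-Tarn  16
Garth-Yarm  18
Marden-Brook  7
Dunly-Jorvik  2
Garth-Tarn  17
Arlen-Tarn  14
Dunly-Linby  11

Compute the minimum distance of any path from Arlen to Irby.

Shortest distances from Arlen:
Arlen: 0
Linby: 6  (via Arlen)
Yarm: 7  (via Arlen)
Tarn: 14  (via Arlen)
Kelso: 16  (via Linby)
Dunly: 17  (via Linby)
Jorvik: 17  (via Tarn)
Varne: 19  (via Yarm)
Marden: 21  (via Jorvik)
Garth: 22  (via Arlen)
Brook: 28  (via Marden)
Irby: 33  (via Varne)
Shortest route: Arlen → Yarm → Varne → Irby = 33 mi.

33 mi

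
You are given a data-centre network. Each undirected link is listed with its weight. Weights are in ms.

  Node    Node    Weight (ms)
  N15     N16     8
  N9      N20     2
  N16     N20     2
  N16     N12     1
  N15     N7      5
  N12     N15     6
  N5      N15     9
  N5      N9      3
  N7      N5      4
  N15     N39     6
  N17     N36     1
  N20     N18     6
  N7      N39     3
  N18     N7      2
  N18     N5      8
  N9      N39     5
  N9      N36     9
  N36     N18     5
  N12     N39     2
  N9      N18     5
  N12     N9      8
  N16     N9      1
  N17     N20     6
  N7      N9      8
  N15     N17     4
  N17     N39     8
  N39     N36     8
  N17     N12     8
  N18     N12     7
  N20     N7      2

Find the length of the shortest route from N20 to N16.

Shortest distances from N20:
N20: 0
N7: 2  (via N20)
N16: 2  (via N20)
Shortest route: N20–N16 = 2 ms.

2 ms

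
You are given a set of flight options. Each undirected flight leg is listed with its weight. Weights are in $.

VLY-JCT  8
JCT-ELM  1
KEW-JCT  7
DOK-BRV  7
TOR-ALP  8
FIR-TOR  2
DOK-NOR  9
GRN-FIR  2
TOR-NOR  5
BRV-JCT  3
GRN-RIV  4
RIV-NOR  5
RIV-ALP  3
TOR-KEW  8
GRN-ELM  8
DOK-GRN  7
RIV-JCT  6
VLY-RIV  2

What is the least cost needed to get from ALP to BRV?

$12

Candidate routes:
ALP - RIV - VLY - JCT - BRV: 3+2+8+3 = 16
ALP - RIV - JCT - BRV: 3+6+3 = 12
ALP - RIV - GRN - ELM - JCT - BRV: 3+4+8+1+3 = 19
The minimum is $12 via ALP - RIV - JCT - BRV.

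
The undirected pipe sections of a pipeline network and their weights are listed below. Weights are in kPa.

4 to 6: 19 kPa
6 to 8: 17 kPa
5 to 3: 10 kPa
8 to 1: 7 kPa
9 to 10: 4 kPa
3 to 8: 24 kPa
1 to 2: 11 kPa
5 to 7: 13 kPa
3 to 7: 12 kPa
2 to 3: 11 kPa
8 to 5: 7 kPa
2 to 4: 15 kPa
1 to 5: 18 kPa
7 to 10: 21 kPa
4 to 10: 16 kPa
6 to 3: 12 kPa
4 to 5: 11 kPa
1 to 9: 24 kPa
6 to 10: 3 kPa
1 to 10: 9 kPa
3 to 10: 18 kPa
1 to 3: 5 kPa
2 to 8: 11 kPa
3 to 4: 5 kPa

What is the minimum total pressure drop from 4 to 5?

Candidate routes:
4–5: 11 = 11
4–3–5: 5+10 = 15
4–3–1–8–5: 5+5+7+7 = 24
Cheapest is 4–5 at 11 kPa.

11 kPa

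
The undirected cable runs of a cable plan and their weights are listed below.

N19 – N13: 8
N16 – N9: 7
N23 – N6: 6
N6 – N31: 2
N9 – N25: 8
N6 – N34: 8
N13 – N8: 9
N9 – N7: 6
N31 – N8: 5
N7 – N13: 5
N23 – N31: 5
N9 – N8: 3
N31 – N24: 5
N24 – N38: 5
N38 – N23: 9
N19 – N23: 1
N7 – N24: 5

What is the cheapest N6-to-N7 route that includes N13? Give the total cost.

20

Shortest N6→N13: N6 → N23 → N19 → N13 = 15
Best N13 to N7: N13 → N7 costing 5
Total via N13: 15 + 5 = 20.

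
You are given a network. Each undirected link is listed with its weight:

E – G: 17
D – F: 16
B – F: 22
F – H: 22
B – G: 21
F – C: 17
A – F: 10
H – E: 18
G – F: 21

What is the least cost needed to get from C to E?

Shortest distances from C:
C: 0
F: 17  (via C)
A: 27  (via F)
D: 33  (via F)
G: 38  (via F)
B: 39  (via F)
H: 39  (via F)
E: 55  (via G)
Shortest route: C → F → G → E = 55.

55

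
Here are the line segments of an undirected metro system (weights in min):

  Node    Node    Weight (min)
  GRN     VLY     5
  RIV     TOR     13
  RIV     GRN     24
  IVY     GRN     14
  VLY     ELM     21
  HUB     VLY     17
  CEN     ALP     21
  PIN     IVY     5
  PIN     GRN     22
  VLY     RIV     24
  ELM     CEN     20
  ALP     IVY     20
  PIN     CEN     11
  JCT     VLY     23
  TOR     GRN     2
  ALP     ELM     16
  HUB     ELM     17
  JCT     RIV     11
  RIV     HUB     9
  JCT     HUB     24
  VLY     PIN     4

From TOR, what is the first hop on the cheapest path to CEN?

GRN

Candidate routes:
TOR - GRN - PIN - CEN: 2+22+11 = 35
TOR - GRN - VLY - PIN - CEN: 2+5+4+11 = 22
TOR - GRN - IVY - PIN - CEN: 2+14+5+11 = 32
The minimum is 22 min via TOR - GRN - VLY - PIN - CEN.
So from TOR the first move is to GRN.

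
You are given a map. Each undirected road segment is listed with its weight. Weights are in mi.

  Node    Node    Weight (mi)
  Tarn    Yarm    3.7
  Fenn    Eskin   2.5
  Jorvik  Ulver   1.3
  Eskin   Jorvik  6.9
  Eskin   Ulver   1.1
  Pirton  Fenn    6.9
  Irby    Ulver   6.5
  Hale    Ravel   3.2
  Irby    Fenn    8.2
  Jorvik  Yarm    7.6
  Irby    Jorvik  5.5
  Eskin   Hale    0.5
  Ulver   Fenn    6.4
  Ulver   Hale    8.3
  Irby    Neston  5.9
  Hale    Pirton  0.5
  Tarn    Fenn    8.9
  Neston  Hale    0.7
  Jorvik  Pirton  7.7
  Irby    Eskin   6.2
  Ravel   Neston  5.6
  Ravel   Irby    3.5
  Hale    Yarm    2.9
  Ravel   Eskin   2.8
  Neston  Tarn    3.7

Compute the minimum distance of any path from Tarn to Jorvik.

Running Dijkstra from Tarn:
Tarn: 0
Yarm: 3.7  (via Tarn)
Neston: 3.7  (via Tarn)
Hale: 4.4  (via Neston)
Eskin: 4.9  (via Hale)
Pirton: 4.9  (via Hale)
Ulver: 6  (via Eskin)
Jorvik: 7.3  (via Ulver)
Shortest route: Tarn → Neston → Hale → Eskin → Ulver → Jorvik = 7.3 mi.

7.3 mi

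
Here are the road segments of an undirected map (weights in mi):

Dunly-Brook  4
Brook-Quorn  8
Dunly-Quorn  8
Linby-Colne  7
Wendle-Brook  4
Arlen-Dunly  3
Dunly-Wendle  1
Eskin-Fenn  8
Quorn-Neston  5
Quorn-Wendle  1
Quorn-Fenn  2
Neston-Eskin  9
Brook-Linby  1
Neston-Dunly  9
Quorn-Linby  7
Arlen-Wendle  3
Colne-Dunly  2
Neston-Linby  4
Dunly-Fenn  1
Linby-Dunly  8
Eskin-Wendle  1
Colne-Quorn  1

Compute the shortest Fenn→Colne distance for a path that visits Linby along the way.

Best Fenn to Linby: Fenn → Dunly → Brook → Linby costing 6
Shortest Linby→Colne: Linby → Colne = 7
Total via Linby: 6 + 7 = 13 mi.

13 mi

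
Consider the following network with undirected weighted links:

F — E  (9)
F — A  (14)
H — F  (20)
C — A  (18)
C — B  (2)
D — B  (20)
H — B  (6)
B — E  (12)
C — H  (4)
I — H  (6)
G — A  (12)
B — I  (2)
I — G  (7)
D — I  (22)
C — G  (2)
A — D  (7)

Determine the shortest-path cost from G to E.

Candidate routes:
G → I → B → E: 7+2+12 = 21
G → C → B → E: 2+2+12 = 16
G → C → H → B → E: 2+4+6+12 = 24
Cheapest is G → C → B → E at 16.

16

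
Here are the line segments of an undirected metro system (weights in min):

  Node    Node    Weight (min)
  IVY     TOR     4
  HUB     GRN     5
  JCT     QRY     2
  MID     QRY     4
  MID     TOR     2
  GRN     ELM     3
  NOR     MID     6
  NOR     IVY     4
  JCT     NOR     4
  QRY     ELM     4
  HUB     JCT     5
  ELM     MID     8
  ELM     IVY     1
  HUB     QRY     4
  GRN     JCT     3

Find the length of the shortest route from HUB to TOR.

Running Dijkstra from HUB:
HUB: 0
QRY: 4  (via HUB)
GRN: 5  (via HUB)
JCT: 5  (via HUB)
MID: 8  (via QRY)
ELM: 8  (via QRY)
IVY: 9  (via ELM)
NOR: 9  (via JCT)
TOR: 10  (via MID)
Shortest route: HUB–QRY–MID–TOR = 10 min.

10 min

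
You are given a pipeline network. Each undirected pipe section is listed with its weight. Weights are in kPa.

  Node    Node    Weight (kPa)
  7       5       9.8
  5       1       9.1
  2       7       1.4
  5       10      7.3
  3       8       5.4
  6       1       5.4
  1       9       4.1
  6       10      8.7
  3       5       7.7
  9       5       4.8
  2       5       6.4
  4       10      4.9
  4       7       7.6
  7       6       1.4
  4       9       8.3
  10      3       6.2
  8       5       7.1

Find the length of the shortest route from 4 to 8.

16.5 kPa

Compare a few routes:
4–10–3–8: 4.9+6.2+5.4 = 16.5
4–10–5–8: 4.9+7.3+7.1 = 19.3
4–9–5–8: 8.3+4.8+7.1 = 20.2
Cheapest is 4–10–3–8 at 16.5 kPa.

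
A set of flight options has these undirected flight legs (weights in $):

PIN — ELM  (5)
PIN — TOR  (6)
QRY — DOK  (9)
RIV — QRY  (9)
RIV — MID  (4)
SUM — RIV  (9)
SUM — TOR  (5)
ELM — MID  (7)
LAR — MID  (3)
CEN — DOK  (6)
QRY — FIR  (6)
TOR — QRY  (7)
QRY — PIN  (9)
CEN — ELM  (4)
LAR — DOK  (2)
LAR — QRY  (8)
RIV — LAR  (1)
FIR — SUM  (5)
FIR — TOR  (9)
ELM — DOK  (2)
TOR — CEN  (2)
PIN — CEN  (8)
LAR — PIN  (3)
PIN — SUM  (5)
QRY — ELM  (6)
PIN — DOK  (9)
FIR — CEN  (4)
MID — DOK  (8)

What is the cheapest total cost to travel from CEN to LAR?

$8

Settle nodes by increasing distance from CEN:
CEN: 0
TOR: 2  (via CEN)
FIR: 4  (via CEN)
ELM: 4  (via CEN)
DOK: 6  (via CEN)
SUM: 7  (via TOR)
LAR: 8  (via DOK)
Shortest route: CEN → DOK → LAR = $8.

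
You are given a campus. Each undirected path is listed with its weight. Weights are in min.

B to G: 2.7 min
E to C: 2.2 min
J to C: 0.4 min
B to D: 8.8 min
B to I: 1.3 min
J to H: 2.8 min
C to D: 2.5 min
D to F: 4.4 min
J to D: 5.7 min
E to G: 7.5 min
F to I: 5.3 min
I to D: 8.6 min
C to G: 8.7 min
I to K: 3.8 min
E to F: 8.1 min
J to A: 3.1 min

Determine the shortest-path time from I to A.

14.6 min

Enumerating some paths:
I → F → D → C → J → A: 5.3+4.4+2.5+0.4+3.1 = 15.7
I → B → G → C → J → A: 1.3+2.7+8.7+0.4+3.1 = 16.2
I → D → C → J → A: 8.6+2.5+0.4+3.1 = 14.6
I → B → D → C → J → A: 1.3+8.8+2.5+0.4+3.1 = 16.1
Cheapest is I → D → C → J → A at 14.6 min.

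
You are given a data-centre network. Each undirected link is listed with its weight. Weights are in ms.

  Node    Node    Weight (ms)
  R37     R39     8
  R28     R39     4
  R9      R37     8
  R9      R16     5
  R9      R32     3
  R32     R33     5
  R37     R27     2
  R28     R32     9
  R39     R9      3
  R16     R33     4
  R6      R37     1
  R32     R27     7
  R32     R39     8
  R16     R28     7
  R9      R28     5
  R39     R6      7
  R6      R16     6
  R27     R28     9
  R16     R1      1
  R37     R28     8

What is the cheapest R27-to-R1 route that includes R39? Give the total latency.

Shortest R27→R39: R27–R37–R39 = 10
Best R39 to R1: R39–R9–R16–R1 costing 9
Total via R39: 10 + 9 = 19 ms.

19 ms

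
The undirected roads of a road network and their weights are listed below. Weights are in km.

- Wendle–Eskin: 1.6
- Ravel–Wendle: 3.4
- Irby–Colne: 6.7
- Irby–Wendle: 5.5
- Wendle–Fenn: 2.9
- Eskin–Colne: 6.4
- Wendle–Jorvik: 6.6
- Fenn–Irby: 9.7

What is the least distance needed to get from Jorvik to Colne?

Settle nodes by increasing distance from Jorvik:
Jorvik: 0
Wendle: 6.6  (via Jorvik)
Eskin: 8.2  (via Wendle)
Fenn: 9.5  (via Wendle)
Ravel: 10  (via Wendle)
Irby: 12.1  (via Wendle)
Colne: 14.6  (via Eskin)
Shortest route: Jorvik → Wendle → Eskin → Colne = 14.6 km.

14.6 km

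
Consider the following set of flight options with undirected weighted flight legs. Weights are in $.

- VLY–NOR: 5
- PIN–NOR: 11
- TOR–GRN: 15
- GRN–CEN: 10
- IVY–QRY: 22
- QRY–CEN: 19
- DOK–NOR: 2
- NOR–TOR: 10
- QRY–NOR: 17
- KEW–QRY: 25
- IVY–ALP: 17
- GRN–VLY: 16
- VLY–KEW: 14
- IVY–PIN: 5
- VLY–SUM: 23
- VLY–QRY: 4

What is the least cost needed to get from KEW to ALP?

$52

Candidate routes:
KEW–VLY–NOR–PIN–IVY–ALP: 14+5+11+5+17 = 52
KEW–VLY–QRY–IVY–ALP: 14+4+22+17 = 57
KEW–QRY–IVY–ALP: 25+22+17 = 64
Cheapest is KEW–VLY–NOR–PIN–IVY–ALP at $52.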